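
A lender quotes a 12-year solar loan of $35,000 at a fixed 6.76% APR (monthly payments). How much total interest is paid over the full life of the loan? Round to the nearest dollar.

$16,188

At 6.76% the monthly rate is 0.0056333, so the payment is 35,000 × 0.0056333 / (1 − 1.0056333^−144) = $355.47.
Total paid = 144 × $355.47 = $51,187.68; interest = $51,187.68 − $35,000 = $16,187.68.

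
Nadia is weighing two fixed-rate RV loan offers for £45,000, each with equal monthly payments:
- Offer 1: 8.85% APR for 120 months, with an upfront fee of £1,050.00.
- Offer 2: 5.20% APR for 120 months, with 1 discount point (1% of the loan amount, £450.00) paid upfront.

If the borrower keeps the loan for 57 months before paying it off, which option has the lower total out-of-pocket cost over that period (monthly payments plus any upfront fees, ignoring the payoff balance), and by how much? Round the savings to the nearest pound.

Offer 1: monthly rate = 8.85%/12 = 0.0073750; payment = 45,000 × 0.0073750 / (1 − (1+0.0073750)^−120) = £566.39.
Offer 2: at 5.20% the monthly rate is 0.0043333, so the payment is 45,000 × 0.0043333 / (1 − 1.0043333^−120) = £481.71.
Over 57 months: Offer 1 costs 57 × £566.39 + £1,050.00 = £33,334.23; Offer 2 costs 57 × £481.71 + £450.00 = £27,907.47.
Offer 2 is cheaper by £33,334.23 − £27,907.47 = £5,426.76.

Offer 2 by £5,427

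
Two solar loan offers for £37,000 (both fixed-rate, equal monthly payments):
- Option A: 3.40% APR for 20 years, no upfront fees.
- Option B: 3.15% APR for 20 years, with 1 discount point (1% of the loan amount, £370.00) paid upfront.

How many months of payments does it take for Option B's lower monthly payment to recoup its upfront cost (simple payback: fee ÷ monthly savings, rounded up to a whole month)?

79 months

Option A: at 3.40% the monthly rate is 0.0028333, so the payment is 37,000 × 0.0028333 / (1 − 1.0028333^−240) = £212.69.
Option B: monthly rate = 3.15%/12 = 0.0026250; payment = 37,000 × 0.0026250 / (1 − (1+0.0026250)^−240) = £207.99.
Monthly savings = £212.69 − £207.99 = £4.70.
Break-even = £370.00 / £4.70 = 78.72 → 79 months.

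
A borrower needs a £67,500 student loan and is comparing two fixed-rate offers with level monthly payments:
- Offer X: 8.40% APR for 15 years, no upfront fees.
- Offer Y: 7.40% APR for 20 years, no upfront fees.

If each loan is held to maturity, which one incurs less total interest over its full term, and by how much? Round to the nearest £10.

Offer X by £10,580

Offer X: at 8.40% the monthly rate is 0.0070000, so the payment is 67,500 × 0.0070000 / (1 − 1.0070000^−180) = £660.75.
Total interest on Offer X = 180 × £660.75 − £67,500 = £51,435.00.
Offer Y: monthly rate = 7.4%/12 = 0.0061667; payment = 67,500 × 0.0061667 / (1 − (1+0.0061667)^−240) = £539.66.
Total interest on Offer Y = 240 × £539.66 − £67,500 = £62,018.40.
Offer X is lower by £10,583.40.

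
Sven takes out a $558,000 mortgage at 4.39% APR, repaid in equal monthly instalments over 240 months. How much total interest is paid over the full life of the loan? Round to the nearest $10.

Monthly rate = 4.39%/12 = 0.0036583; payment = 558,000 × 0.0036583 / (1 − (1+0.0036583)^−240) = $3,497.14.
Total paid = 240 × $3,497.14 = $839,313.60; interest = $839,313.60 − $558,000 = $281,313.60.

$281,310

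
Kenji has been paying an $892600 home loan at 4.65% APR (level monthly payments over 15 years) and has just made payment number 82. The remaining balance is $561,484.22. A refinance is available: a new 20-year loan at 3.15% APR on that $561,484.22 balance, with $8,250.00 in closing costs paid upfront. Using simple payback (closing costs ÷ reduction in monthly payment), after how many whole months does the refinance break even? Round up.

3 months

Current payment = 892,600 × 4.65%/12 / (1 − (1+0.0038750)^−180) = $6,896.96.
Refinanced payment = 561,484.22 × 0.0026250 / (1 − (1+0.0026250)^−240) = $3,156.31.
Monthly savings = $6,896.96 − $3,156.31 = $3,740.65.
Break-even = $8,250.00 / $3,740.65 = 2.21 → 3 months.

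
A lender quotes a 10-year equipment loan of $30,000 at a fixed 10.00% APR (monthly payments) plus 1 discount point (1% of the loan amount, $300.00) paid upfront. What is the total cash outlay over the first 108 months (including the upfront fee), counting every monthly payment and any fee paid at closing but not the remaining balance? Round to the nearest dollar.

$43,117

At 10.00% the monthly rate is 0.0083333, so the payment is 30,000 × 0.0083333 / (1 − 1.0083333^−120) = $396.45.
Total outlay = 108 × $396.45 + $300.00 = $43,116.60.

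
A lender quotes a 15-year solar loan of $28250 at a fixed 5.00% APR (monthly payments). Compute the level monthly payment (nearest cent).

$223.40

At 5.00% the monthly rate is 0.0041667, so the payment is 28,250 × 0.0041667 / (1 − 1.0041667^−180) = $223.40.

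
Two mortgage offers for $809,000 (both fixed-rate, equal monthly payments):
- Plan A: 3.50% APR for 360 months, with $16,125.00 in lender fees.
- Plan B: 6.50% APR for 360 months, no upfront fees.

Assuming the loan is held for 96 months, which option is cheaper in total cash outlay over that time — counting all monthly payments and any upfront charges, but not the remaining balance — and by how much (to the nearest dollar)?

Plan A: monthly rate = 3.5%/12 = 0.0029167; payment = 809,000 × 0.0029167 / (1 − (1+0.0029167)^−360) = $3,632.77.
Plan B: at 6.50% the monthly rate is 0.0054167, so the payment is 809,000 × 0.0054167 / (1 − 1.0054167^−360) = $5,113.43.
Over 96 months: Plan A costs 96 × $3,632.77 + $16,125.00 = $364,870.92; Plan B costs 96 × $5,113.43 = $490,889.28.
Plan A is cheaper by $490,889.28 − $364,870.92 = $126,018.36.

Plan A by $126,018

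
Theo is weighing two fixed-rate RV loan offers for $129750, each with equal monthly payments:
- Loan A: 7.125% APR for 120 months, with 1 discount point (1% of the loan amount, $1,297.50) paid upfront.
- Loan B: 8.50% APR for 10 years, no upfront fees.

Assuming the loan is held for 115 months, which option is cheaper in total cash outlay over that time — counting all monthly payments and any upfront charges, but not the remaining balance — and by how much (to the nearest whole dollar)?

Loan A: monthly rate = 7.125%/12 = 0.0059375; payment = 129,750 × 0.0059375 / (1 − (1+0.0059375)^−120) = $1,514.88.
Loan B: monthly rate = 8.5%/12 = 0.0070833; payment = 129,750 × 0.0070833 / (1 − (1+0.0070833)^−120) = $1,608.71.
Over 115 months: Loan A costs 115 × $1,514.88 + $1,297.50 = $175,508.70; Loan B costs 115 × $1,608.71 = $185,001.65.
Loan A is cheaper by $185,001.65 − $175,508.70 = $9,492.95.

Loan A by $9,493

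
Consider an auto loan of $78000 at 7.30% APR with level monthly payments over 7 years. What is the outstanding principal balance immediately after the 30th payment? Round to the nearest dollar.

With monthly rate i = 7.3%/12 = 0.0060833, the balance after k of n payments is P · [(1+i)^n − (1+i)^k] / [(1+i)^n − 1].
(1+0.0060833)^84 = 1.66437884 and (1+0.0060833)^30 = 1.19955078, so the balance is 78,000 × (1.66437884 − 1.19955078) / (1.66437884 − 1) = $54,572.16.

$54,572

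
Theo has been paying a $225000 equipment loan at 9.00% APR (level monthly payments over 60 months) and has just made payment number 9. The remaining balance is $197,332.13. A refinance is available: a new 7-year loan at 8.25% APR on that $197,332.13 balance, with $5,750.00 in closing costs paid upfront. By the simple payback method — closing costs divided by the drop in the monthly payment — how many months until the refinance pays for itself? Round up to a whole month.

4 months

Current payment = 225,000 × 9%/12 / (1 − (1+0.0075000)^−60) = $4,670.63.
Refinanced payment = 197,332.13 × 0.0068750 / (1 − (1+0.0068750)^−84) = $3,100.30.
Monthly savings = $4,670.63 − $3,100.30 = $1,570.33.
Break-even = $5,750.00 / $1,570.33 = 3.66 → 4 months.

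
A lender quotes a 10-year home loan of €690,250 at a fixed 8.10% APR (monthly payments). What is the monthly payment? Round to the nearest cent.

€8,411.15

Monthly rate = 8.1%/12 = 0.0067500; payment = 690,250 × 0.0067500 / (1 − (1+0.0067500)^−120) = €8,411.15.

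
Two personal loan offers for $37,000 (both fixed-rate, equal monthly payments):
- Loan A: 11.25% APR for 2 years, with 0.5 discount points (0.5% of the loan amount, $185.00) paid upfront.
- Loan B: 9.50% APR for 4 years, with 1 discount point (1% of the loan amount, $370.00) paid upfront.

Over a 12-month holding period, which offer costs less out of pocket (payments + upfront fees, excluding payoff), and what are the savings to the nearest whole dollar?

Loan A: monthly rate = 11.25%/12 = 0.0093750; payment = 37,000 × 0.0093750 / (1 − (1+0.0093750)^−24) = $1,728.79.
Loan B: monthly rate = 9.5%/12 = 0.0079167; payment = 37,000 × 0.0079167 / (1 − (1+0.0079167)^−48) = $929.56.
Over 12 months: Loan A costs 12 × $1,728.79 + $185.00 = $20,930.48; Loan B costs 12 × $929.56 + $370.00 = $11,524.72.
Loan B is cheaper by $20,930.48 − $11,524.72 = $9,405.76.

Loan B by $9,406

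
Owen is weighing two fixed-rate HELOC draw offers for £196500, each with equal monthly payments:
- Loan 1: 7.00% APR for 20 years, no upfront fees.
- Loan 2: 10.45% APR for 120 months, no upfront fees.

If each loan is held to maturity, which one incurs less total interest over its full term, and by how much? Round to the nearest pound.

Loan 2 by £48,114

Loan 1: at 7.00% the monthly rate is 0.0058333, so the payment is 196,500 × 0.0058333 / (1 − 1.0058333^−240) = £1,523.46.
Total interest on Loan 1 = 240 × £1,523.46 − £196,500 = £169,130.40.
Loan 2: monthly rate = 10.45%/12 = 0.0087083; payment = 196,500 × 0.0087083 / (1 − (1+0.0087083)^−120) = £2,645.97.
Total interest on Loan 2 = 120 × £2,645.97 − £196,500 = £121,016.40.
Loan 2 is lower by £48,114.00.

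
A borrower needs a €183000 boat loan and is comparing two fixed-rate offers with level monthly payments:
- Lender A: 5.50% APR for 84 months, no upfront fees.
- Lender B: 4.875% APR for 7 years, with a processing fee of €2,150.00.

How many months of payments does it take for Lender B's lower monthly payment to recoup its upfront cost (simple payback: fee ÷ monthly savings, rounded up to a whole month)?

40 months

Lender A: monthly rate = 5.5%/12 = 0.0045833; payment = 183,000 × 0.0045833 / (1 − (1+0.0045833)^−84) = €2,629.72.
Lender B: monthly rate = 4.875%/12 = 0.0040625; payment = 183,000 × 0.0040625 / (1 − (1+0.0040625)^−84) = €2,575.77.
Monthly savings = €2,629.72 − €2,575.77 = €53.95.
Break-even = €2,150.00 / €53.95 = 39.85 → 40 months.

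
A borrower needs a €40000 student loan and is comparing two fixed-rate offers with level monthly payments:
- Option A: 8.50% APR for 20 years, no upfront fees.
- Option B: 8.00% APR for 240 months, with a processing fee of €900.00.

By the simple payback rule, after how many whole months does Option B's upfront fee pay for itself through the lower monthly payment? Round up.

72 months

Option A: at 8.50% the monthly rate is 0.0070833, so the payment is 40,000 × 0.0070833 / (1 − 1.0070833^−240) = €347.13.
Option B: monthly rate = 8%/12 = 0.0066667; payment = 40,000 × 0.0066667 / (1 − (1+0.0066667)^−240) = €334.58.
Monthly savings = €347.13 − €334.58 = €12.55.
Break-even = €900.00 / €12.55 = 71.71 → 72 months.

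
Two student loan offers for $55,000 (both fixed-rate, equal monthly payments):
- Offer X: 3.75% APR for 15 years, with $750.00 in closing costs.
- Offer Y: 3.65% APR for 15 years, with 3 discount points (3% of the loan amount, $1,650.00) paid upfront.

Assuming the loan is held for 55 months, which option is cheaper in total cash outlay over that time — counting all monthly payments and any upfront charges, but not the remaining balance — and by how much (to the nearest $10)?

Offer X: monthly rate = 3.75%/12 = 0.0031250; payment = 55,000 × 0.0031250 / (1 − (1+0.0031250)^−180) = $399.97.
Offer Y: monthly rate = 3.65%/12 = 0.0030417; payment = 55,000 × 0.0030417 / (1 − (1+0.0030417)^−180) = $397.25.
Over 55 months: Offer X costs 55 × $399.97 + $750.00 = $22,748.35; Offer Y costs 55 × $397.25 + $1,650.00 = $23,498.75.
Offer X is cheaper by $23,498.75 − $22,748.35 = $750.40.

Offer X by $750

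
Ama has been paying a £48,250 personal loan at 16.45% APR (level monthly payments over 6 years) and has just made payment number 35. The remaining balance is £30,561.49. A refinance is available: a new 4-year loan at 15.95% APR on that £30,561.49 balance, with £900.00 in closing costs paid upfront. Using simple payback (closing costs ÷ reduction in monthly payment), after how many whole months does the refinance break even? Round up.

5 months

Current payment = 48,250 × 16.45%/12 / (1 − (1+0.0137083)^−72) = £1,058.62.
Refinanced payment = 30,561.49 × 0.0132917 / (1 − (1+0.0132917)^−48) = £865.34.
Monthly savings = £1,058.62 − £865.34 = £193.28.
Break-even = £900.00 / £193.28 = 4.66 → 5 months.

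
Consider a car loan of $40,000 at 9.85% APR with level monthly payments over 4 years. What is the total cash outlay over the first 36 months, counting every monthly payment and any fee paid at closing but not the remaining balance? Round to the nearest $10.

$36,420

Monthly rate = 9.85%/12 = 0.0082083; payment = 40,000 × 0.0082083 / (1 − (1+0.0082083)^−48) = $1,011.62.
Total outlay = 36 × $1,011.62 = $36,418.32.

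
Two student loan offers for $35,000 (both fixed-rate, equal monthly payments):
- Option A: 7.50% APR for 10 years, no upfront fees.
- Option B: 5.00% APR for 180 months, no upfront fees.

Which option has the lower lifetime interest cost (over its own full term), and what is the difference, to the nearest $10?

Option B by $30

Option A: monthly rate = 7.5%/12 = 0.0062500; payment = 35,000 × 0.0062500 / (1 − (1+0.0062500)^−120) = $415.46.
Total interest on Option A = 120 × $415.46 − $35,000 = $14,855.20.
Option B: at 5.00% the monthly rate is 0.0041667, so the payment is 35,000 × 0.0041667 / (1 − 1.0041667^−180) = $276.78.
Total interest on Option B = 180 × $276.78 − $35,000 = $14,820.40.
Option B is lower by $34.80.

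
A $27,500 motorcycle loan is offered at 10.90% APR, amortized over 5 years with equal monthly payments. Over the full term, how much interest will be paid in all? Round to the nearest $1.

At 10.90% the monthly rate is 0.0090833, so the payment is 27,500 × 0.0090833 / (1 − 1.0090833^−60) = $596.55.
Total paid = 60 × $596.55 = $35,793.00; interest = $35,793.00 − $27,500 = $8,293.00.

$8,293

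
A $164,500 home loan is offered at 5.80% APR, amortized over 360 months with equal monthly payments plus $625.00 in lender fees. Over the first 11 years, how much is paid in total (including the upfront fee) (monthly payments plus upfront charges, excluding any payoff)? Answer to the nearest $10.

$128,030

Monthly rate = 5.8%/12 = 0.0048333; payment = 164,500 × 0.0048333 / (1 − (1+0.0048333)^−360) = $965.21.
Total outlay = 132 × $965.21 + $625.00 = $128,032.72.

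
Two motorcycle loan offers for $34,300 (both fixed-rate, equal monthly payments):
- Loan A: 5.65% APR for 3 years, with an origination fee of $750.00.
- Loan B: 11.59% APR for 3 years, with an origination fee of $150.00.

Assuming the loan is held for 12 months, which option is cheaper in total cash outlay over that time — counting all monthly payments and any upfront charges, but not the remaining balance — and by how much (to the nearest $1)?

Loan A: at 5.65% the monthly rate is 0.0047083, so the payment is 34,300 × 0.0047083 / (1 − 1.0047083^−36) = $1,038.04.
Loan B: at 11.59% the monthly rate is 0.0096583, so the payment is 34,300 × 0.0096583 / (1 − 1.0096583^−36) = $1,132.55.
Over 12 months: Loan A costs 12 × $1,038.04 + $750.00 = $13,206.48; Loan B costs 12 × $1,132.55 + $150.00 = $13,740.60.
Loan A is cheaper by $13,740.60 − $13,206.48 = $534.12.

Loan A by $534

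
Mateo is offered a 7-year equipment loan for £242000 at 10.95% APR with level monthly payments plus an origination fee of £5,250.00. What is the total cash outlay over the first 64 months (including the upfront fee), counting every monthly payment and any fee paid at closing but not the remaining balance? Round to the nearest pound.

Monthly rate = 10.95%/12 = 0.0091250; payment = 242,000 × 0.0091250 / (1 − (1+0.0091250)^−84) = £4,137.27.
Total outlay = 64 × £4,137.27 + £5,250.00 = £270,035.28.

£270,035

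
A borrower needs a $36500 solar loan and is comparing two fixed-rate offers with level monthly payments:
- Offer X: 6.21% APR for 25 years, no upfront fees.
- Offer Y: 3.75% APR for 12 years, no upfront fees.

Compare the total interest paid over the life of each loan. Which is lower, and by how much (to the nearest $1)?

Offer X: at 6.21% the monthly rate is 0.0051750, so the payment is 36,500 × 0.0051750 / (1 − 1.0051750^−300) = $239.88.
Total interest on Offer X = 300 × $239.88 − $36,500 = $35,464.00.
Offer Y: monthly rate = 3.75%/12 = 0.0031250; payment = 36,500 × 0.0031250 / (1 − (1+0.0031250)^−144) = $315.16.
Total interest on Offer Y = 144 × $315.16 − $36,500 = $8,883.04.
Offer Y is lower by $26,580.96.

Offer Y by $26,581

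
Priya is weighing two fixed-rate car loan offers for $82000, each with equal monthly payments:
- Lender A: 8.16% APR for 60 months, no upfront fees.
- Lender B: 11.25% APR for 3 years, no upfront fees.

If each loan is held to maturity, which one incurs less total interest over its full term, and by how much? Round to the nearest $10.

Lender B by $3,140

Lender A: monthly rate = 8.16%/12 = 0.0068000; payment = 82,000 × 0.0068000 / (1 − (1+0.0068000)^−60) = $1,668.95.
Total interest on Lender A = 60 × $1,668.95 − $82,000 = $18,137.00.
Lender B: monthly rate = 11.25%/12 = 0.0093750; payment = 82,000 × 0.0093750 / (1 − (1+0.0093750)^−36) = $2,694.29.
Total interest on Lender B = 36 × $2,694.29 − $82,000 = $14,994.44.
Lender B is lower by $3,142.56.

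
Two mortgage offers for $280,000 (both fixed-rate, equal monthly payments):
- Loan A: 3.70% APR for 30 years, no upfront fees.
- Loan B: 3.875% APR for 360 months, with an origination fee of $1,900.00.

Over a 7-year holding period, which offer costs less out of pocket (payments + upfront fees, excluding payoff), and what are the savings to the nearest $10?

Loan A by $4,240

Loan A: monthly rate = 3.7%/12 = 0.0030833; payment = 280,000 × 0.0030833 / (1 − (1+0.0030833)^−360) = $1,288.79.
Loan B: monthly rate = 3.875%/12 = 0.0032292; payment = 280,000 × 0.0032292 / (1 − (1+0.0032292)^−360) = $1,316.66.
Over 84 months: Loan A costs 84 × $1,288.79 = $108,258.36; Loan B costs 84 × $1,316.66 + $1,900.00 = $112,499.44.
Loan A is cheaper by $112,499.44 − $108,258.36 = $4,241.08.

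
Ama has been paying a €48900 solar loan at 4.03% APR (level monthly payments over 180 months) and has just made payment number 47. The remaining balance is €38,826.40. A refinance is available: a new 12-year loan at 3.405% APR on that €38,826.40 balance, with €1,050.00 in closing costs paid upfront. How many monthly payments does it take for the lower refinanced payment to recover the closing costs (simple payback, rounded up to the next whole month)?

32 months

Current payment = 48,900 × 4.03%/12 / (1 − (1+0.0033583)^−180) = €362.44.
Refinanced payment = 38,826.40 × 0.0028375 / (1 − (1+0.0028375)^−144) = €328.83.
Monthly savings = €362.44 − €328.83 = €33.61.
Break-even = €1,050.00 / €33.61 = 31.24 → 32 months.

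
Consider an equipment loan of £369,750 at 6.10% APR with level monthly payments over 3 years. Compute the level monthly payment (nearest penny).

Monthly rate = 6.1%/12 = 0.0050833; payment = 369,750 × 0.0050833 / (1 − (1+0.0050833)^−36) = £11,265.27.

£11,265.27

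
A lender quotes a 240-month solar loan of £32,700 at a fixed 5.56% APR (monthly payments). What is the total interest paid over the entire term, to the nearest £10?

£21,550

Monthly rate = 5.56%/12 = 0.0046333; payment = 32,700 × 0.0046333 / (1 − (1+0.0046333)^−240) = £226.05.
Total paid = 240 × £226.05 = £54,252.00; interest = £54,252.00 − £32,700 = £21,552.00.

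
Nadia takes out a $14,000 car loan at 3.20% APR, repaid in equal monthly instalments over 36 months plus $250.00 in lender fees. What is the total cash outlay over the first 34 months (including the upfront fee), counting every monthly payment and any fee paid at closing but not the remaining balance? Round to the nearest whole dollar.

$14,135

Monthly rate = 3.2%/12 = 0.0026667; payment = 14,000 × 0.0026667 / (1 − (1+0.0026667)^−36) = $408.37.
Total outlay = 34 × $408.37 + $250.00 = $14,134.58.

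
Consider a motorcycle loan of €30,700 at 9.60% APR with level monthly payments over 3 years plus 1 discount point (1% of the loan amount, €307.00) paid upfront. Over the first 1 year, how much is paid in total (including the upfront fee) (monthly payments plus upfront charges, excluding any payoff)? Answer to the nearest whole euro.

At 9.60% the monthly rate is 0.0080000, so the payment is 30,700 × 0.0080000 / (1 − 1.0080000^−36) = €984.85.
Total outlay = 12 × €984.85 + €307.00 = €12,125.20.

€12,125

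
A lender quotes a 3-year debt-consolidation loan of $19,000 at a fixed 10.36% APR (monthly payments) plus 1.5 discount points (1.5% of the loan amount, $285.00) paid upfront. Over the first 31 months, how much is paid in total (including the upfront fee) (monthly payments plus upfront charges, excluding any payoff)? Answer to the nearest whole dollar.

At 10.36% the monthly rate is 0.0086333, so the payment is 19,000 × 0.0086333 / (1 − 1.0086333^−36) = $616.29.
Total outlay = 31 × $616.29 + $285.00 = $19,389.99.

$19,390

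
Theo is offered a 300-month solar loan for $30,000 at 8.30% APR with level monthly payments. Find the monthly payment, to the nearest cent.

$237.54

At 8.30% the monthly rate is 0.0069167, so the payment is 30,000 × 0.0069167 / (1 − 1.0069167^−300) = $237.54.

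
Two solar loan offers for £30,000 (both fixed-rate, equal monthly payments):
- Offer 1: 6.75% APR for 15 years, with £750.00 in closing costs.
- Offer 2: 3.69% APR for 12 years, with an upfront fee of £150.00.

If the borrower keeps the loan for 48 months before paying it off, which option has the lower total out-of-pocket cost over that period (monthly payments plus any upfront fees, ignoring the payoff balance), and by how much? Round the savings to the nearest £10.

Offer 1: at 6.75% the monthly rate is 0.0056250, so the payment is 30,000 × 0.0056250 / (1 − 1.0056250^−180) = £265.47.
Offer 2: monthly rate = 3.69%/12 = 0.0030750; payment = 30,000 × 0.0030750 / (1 − (1+0.0030750)^−144) = £258.17.
Over 48 months: Offer 1 costs 48 × £265.47 + £750.00 = £13,492.56; Offer 2 costs 48 × £258.17 + £150.00 = £12,542.16.
Offer 2 is cheaper by £13,492.56 − £12,542.16 = £950.40.

Offer 2 by £950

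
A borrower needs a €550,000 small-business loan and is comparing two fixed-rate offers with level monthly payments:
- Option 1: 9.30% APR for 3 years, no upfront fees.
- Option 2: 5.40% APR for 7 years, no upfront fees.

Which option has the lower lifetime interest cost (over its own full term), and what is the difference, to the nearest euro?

Option 1: at 9.30% the monthly rate is 0.0077500, so the payment is 550,000 × 0.0077500 / (1 − 1.0077500^−36) = €17,566.75.
Total interest on Option 1 = 36 × €17,566.75 − €550,000 = €82,403.00.
Option 2: monthly rate = 5.4%/12 = 0.0045000; payment = 550,000 × 0.0045000 / (1 − (1+0.0045000)^−84) = €7,877.44.
Total interest on Option 2 = 84 × €7,877.44 − €550,000 = €111,704.96.
Option 1 is lower by €29,301.96.

Option 1 by €29,302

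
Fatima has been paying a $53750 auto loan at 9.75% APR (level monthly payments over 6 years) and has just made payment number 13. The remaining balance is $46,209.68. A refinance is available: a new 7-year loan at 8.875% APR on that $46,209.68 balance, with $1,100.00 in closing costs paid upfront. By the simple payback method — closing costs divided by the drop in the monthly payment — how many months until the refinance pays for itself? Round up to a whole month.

5 months

Current payment = 53,750 × 9.75%/12 / (1 − (1+0.0081250)^−72) = $989.00.
Refinanced payment = 46,209.68 × 0.0073958 / (1 − (1+0.0073958)^−84) = $740.54.
Monthly savings = $989.00 − $740.54 = $248.46.
Break-even = $1,100.00 / $248.46 = 4.43 → 5 months.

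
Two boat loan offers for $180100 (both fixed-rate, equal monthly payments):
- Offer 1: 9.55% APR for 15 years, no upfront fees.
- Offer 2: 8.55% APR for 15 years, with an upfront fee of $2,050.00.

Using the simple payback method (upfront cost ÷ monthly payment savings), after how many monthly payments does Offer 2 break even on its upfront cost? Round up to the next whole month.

Offer 1: monthly rate = 9.55%/12 = 0.0079583; payment = 180,100 × 0.0079583 / (1 − (1+0.0079583)^−180) = $1,886.09.
Offer 2: at 8.55% the monthly rate is 0.0071250, so the payment is 180,100 × 0.0071250 / (1 − 1.0071250^−180) = $1,778.80.
Monthly savings = $1,886.09 − $1,778.80 = $107.29.
Break-even = $2,050.00 / $107.29 = 19.11 → 20 months.

20 months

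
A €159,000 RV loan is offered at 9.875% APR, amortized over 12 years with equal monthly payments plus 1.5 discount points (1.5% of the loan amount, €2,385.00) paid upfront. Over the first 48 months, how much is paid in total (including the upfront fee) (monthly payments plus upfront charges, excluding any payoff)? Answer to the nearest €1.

€93,043

Monthly rate = 9.875%/12 = 0.0082292; payment = 159,000 × 0.0082292 / (1 − (1+0.0082292)^−144) = €1,888.71.
Total outlay = 48 × €1,888.71 + €2,385.00 = €93,043.08.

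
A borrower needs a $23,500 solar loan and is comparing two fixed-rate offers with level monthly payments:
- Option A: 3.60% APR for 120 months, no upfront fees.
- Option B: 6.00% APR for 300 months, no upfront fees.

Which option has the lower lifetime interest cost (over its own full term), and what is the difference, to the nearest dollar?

Option A: monthly rate = 3.6%/12 = 0.0030000; payment = 23,500 × 0.0030000 / (1 − (1+0.0030000)^−120) = $233.48.
Total interest on Option A = 120 × $233.48 − $23,500 = $4,517.60.
Option B: at 6.00% the monthly rate is 0.0050000, so the payment is 23,500 × 0.0050000 / (1 − 1.0050000^−300) = $151.41.
Total interest on Option B = 300 × $151.41 − $23,500 = $21,923.00.
Option A is lower by $17,405.40.

Option A by $17,405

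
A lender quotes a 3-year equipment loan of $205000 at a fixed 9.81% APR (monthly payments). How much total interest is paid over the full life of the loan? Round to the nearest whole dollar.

$32,474

Monthly rate = 9.81%/12 = 0.0081750; payment = 205,000 × 0.0081750 / (1 − (1+0.0081750)^−36) = $6,596.50.
Total paid = 36 × $6,596.50 = $237,474.00; interest = $237,474.00 − $205,000 = $32,474.00.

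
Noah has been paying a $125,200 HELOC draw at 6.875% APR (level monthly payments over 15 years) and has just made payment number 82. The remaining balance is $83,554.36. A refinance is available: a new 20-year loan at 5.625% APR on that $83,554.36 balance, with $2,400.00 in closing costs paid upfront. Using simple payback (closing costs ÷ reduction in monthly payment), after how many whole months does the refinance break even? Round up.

Current payment = 125,200 × 6.875%/12 / (1 − (1+0.0057292)^−180) = $1,116.60.
Refinanced payment = 83,554.36 × 0.0046875 / (1 − (1+0.0046875)^−240) = $580.67.
Monthly savings = $1,116.60 − $580.67 = $535.93.
Break-even = $2,400.00 / $535.93 = 4.48 → 5 months.

5 months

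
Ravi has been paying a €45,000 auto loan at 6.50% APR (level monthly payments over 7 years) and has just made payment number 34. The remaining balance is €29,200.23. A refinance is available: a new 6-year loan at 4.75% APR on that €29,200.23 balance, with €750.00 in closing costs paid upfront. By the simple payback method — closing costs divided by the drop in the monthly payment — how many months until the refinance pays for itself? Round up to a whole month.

Current payment = 45,000 × 6.5%/12 / (1 − (1+0.0054167)^−84) = €668.22.
Refinanced payment = 29,200.23 × 0.0039583 / (1 − (1+0.0039583)^−72) = €466.89.
Monthly savings = €668.22 − €466.89 = €201.33.
Break-even = €750.00 / €201.33 = 3.73 → 4 months.

4 months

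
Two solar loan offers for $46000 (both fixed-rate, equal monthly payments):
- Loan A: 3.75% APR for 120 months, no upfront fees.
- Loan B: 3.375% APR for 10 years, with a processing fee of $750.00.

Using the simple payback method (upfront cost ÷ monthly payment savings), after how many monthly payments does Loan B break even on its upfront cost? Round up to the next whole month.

93 months

Loan A: at 3.75% the monthly rate is 0.0031250, so the payment is 46,000 × 0.0031250 / (1 − 1.0031250^−120) = $460.28.
Loan B: monthly rate = 3.375%/12 = 0.0028125; payment = 46,000 × 0.0028125 / (1 − (1+0.0028125)^−120) = $452.19.
Monthly savings = $460.28 − $452.19 = $8.09.
Break-even = $750.00 / $8.09 = 92.71 → 93 months.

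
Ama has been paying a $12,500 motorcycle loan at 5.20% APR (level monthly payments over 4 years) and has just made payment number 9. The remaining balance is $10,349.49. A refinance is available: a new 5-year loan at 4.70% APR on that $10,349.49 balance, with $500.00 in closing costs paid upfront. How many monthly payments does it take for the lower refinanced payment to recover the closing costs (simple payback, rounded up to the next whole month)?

Current payment = 12,500 × 5.2%/12 / (1 − (1+0.0043333)^−48) = $289.00.
Refinanced payment = 10,349.49 × 0.0039167 / (1 − (1+0.0039167)^−60) = $193.89.
Monthly savings = $289.00 − $193.89 = $95.11.
Break-even = $500.00 / $95.11 = 5.26 → 6 months.

6 months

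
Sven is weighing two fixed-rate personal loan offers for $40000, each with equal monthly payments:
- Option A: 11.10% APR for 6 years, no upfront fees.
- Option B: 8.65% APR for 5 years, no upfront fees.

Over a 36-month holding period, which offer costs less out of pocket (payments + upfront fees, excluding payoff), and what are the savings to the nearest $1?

Option A: at 11.10% the monthly rate is 0.0092500, so the payment is 40,000 × 0.0092500 / (1 − 1.0092500^−72) = $763.41.
Option B: monthly rate = 8.65%/12 = 0.0072083; payment = 40,000 × 0.0072083 / (1 − (1+0.0072083)^−60) = $823.56.
Over 36 months: Option A costs 36 × $763.41 = $27,482.76; Option B costs 36 × $823.56 = $29,648.16.
Option A is cheaper by $29,648.16 − $27,482.76 = $2,165.40.

Option A by $2,165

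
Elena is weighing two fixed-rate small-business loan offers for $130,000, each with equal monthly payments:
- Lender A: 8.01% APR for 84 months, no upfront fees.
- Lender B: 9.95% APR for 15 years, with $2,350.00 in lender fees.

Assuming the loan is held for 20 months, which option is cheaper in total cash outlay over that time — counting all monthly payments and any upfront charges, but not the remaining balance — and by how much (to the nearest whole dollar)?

Lender A: monthly rate = 8.01%/12 = 0.0066750; payment = 130,000 × 0.0066750 / (1 − (1+0.0066750)^−84) = $2,026.86.
Lender B: monthly rate = 9.95%/12 = 0.0082917; payment = 130,000 × 0.0082917 / (1 − (1+0.0082917)^−180) = $1,393.01.
Over 20 months: Lender A costs 20 × $2,026.86 = $40,537.20; Lender B costs 20 × $1,393.01 + $2,350.00 = $30,210.20.
Lender B is cheaper by $40,537.20 − $30,210.20 = $10,327.00.

Lender B by $10,327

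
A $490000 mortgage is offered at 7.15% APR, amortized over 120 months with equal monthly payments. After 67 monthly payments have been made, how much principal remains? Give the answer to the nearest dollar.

With monthly rate i = 7.15%/12 = 0.0059583, the balance after k of n payments is P · [(1+i)^n − (1+i)^k] / [(1+i)^n − 1].
(1+0.0059583)^120 = 2.03985417 and (1+0.0059583)^67 = 1.48887936, so the balance is 490,000 × (2.03985417 − 1.48887936) / (2.03985417 − 1) = $259,630.31.

$259,630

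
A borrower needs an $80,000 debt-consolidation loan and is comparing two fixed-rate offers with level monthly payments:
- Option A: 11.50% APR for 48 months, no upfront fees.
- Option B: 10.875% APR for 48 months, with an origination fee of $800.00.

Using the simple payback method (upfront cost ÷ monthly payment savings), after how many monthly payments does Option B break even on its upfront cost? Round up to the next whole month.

33 months

Option A: at 11.50% the monthly rate is 0.0095833, so the payment is 80,000 × 0.0095833 / (1 − 1.0095833^−48) = $2,087.12.
Option B: at 10.875% the monthly rate is 0.0090625, so the payment is 80,000 × 0.0090625 / (1 − 1.0090625^−48) = $2,062.79.
Monthly savings = $2,087.12 − $2,062.79 = $24.33.
Break-even = $800.00 / $24.33 = 32.88 → 33 months.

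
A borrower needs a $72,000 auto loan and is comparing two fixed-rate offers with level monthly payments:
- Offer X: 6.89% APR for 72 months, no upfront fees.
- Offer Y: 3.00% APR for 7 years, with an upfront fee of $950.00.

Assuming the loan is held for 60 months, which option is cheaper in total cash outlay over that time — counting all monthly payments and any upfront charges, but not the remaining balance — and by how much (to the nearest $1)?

Offer Y by $15,392

Offer X: monthly rate = 6.89%/12 = 0.0057417; payment = 72,000 × 0.0057417 / (1 − (1+0.0057417)^−72) = $1,223.73.
Offer Y: at 3.00% the monthly rate is 0.0025000, so the payment is 72,000 × 0.0025000 / (1 − 1.0025000^−84) = $951.36.
Over 60 months: Offer X costs 60 × $1,223.73 = $73,423.80; Offer Y costs 60 × $951.36 + $950.00 = $58,031.60.
Offer Y is cheaper by $73,423.80 − $58,031.60 = $15,392.20.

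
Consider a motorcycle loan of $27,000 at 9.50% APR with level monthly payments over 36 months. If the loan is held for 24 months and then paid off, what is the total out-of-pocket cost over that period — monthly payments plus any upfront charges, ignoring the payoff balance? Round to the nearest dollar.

Monthly rate = 9.5%/12 = 0.0079167; payment = 27,000 × 0.0079167 / (1 − (1+0.0079167)^−36) = $864.89.
Total outlay = 24 × $864.89 = $20,757.36.

$20,757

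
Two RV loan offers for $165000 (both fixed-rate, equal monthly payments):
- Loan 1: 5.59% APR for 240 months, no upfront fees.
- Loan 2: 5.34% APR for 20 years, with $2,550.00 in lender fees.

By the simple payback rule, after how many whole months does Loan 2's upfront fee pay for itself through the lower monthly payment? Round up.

Loan 1: monthly rate = 5.59%/12 = 0.0046583; payment = 165,000 × 0.0046583 / (1 − (1+0.0046583)^−240) = $1,143.42.
Loan 2: monthly rate = 5.34%/12 = 0.0044500; payment = 165,000 × 0.0044500 / (1 − (1+0.0044500)^−240) = $1,120.16.
Monthly savings = $1,143.42 − $1,120.16 = $23.26.
Break-even = $2,550.00 / $23.26 = 109.63 → 110 months.

110 months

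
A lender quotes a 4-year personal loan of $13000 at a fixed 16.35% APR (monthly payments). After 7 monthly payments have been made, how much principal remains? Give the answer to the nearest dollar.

$11,588

With monthly rate i = 16.35%/12 = 0.0136250, the balance after k of n payments is P · [(1+i)^n − (1+i)^k] / [(1+i)^n − 1].
(1+0.0136250)^48 = 1.91474544 and (1+0.0136250)^7 = 1.09936320, so the balance is 13,000 × (1.91474544 − 1.09936320) / (1.91474544 − 1) = $11,587.89.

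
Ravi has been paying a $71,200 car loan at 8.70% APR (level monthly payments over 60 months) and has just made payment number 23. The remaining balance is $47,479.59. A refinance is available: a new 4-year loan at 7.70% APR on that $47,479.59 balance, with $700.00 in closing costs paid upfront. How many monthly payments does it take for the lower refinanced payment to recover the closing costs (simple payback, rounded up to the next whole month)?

3 months

Current payment = 71,200 × 8.7%/12 / (1 − (1+0.0072500)^−60) = $1,467.65.
Refinanced payment = 47,479.59 × 0.0064167 / (1 − (1+0.0064167)^−48) = $1,152.44.
Monthly savings = $1,467.65 − $1,152.44 = $315.21.
Break-even = $700.00 / $315.21 = 2.22 → 3 months.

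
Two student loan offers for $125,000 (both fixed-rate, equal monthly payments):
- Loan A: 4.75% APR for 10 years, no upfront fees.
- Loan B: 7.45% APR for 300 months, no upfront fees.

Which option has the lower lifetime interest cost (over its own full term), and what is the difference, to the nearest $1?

Loan A: at 4.75% the monthly rate is 0.0039583, so the payment is 125,000 × 0.0039583 / (1 − 1.0039583^−120) = $1,310.60.
Total interest on Loan A = 120 × $1,310.60 − $125,000 = $32,272.00.
Loan B: at 7.45% the monthly rate is 0.0062083, so the payment is 125,000 × 0.0062083 / (1 − 1.0062083^−300) = $919.68.
Total interest on Loan B = 300 × $919.68 − $125,000 = $150,904.00.
Loan A is lower by $118,632.00.

Loan A by $118,632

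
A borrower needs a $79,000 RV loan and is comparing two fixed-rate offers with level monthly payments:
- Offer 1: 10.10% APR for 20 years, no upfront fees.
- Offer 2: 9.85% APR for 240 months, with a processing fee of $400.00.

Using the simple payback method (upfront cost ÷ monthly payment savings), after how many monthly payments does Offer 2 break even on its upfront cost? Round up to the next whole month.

Offer 1: at 10.10% the monthly rate is 0.0084167, so the payment is 79,000 × 0.0084167 / (1 − 1.0084167^−240) = $767.61.
Offer 2: monthly rate = 9.85%/12 = 0.0082083; payment = 79,000 × 0.0082083 / (1 − (1+0.0082083)^−240) = $754.53.
Monthly savings = $767.61 − $754.53 = $13.08.
Break-even = $400.00 / $13.08 = 30.58 → 31 months.

31 months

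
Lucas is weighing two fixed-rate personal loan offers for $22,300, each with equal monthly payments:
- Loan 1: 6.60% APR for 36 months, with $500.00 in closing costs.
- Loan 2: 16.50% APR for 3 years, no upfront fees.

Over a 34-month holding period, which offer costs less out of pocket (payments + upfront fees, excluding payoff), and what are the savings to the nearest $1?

Loan 1 by $3,071

Loan 1: monthly rate = 6.6%/12 = 0.0055000; payment = 22,300 × 0.0055000 / (1 − (1+0.0055000)^−36) = $684.49.
Loan 2: monthly rate = 16.5%/12 = 0.0137500; payment = 22,300 × 0.0137500 / (1 − (1+0.0137500)^−36) = $789.52.
Over 34 months: Loan 1 costs 34 × $684.49 + $500.00 = $23,772.66; Loan 2 costs 34 × $789.52 = $26,843.68.
Loan 1 is cheaper by $26,843.68 − $23,772.66 = $3,071.02.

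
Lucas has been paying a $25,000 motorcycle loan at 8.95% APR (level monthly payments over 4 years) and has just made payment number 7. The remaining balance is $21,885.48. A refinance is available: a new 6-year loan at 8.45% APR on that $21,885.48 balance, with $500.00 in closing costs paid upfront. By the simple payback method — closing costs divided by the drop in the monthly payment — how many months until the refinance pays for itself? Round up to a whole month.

3 months

Current payment = 25,000 × 8.95%/12 / (1 − (1+0.0074583)^−48) = $621.53.
Refinanced payment = 21,885.48 × 0.0070417 / (1 − (1+0.0070417)^−72) = $388.55.
Monthly savings = $621.53 − $388.55 = $232.98.
Break-even = $500.00 / $232.98 = 2.15 → 3 months.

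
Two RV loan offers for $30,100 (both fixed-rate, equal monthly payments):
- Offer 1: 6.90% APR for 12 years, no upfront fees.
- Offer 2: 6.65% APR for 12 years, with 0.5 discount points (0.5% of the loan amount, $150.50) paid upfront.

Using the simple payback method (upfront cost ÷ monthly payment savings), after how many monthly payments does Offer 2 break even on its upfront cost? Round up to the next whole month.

38 months

Offer 1: monthly rate = 6.9%/12 = 0.0057500; payment = 30,100 × 0.0057500 / (1 − (1+0.0057500)^−144) = $307.94.
Offer 2: at 6.65% the monthly rate is 0.0055417, so the payment is 30,100 × 0.0055417 / (1 − 1.0055417^−144) = $303.96.
Monthly savings = $307.94 − $303.96 = $3.98.
Break-even = $150.50 / $3.98 = 37.81 → 38 months.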